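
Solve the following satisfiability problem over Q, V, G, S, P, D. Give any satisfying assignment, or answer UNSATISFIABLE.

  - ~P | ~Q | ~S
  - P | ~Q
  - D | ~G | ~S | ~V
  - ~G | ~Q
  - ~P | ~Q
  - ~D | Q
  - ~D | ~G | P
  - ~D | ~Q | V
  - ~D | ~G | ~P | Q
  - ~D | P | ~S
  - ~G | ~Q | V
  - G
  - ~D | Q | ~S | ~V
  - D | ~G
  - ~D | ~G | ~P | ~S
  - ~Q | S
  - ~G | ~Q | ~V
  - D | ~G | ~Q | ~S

Unsatisfiable

Case G = True:
  (~G | ~Q) forces Q = False.
  (~D | Q) forces D = False.
  Clause (D | ~G) is falsified — contradiction.
Case G = False:
  Clause (G) is falsified — contradiction.
Both cases fail, so the formula is unsatisfiable.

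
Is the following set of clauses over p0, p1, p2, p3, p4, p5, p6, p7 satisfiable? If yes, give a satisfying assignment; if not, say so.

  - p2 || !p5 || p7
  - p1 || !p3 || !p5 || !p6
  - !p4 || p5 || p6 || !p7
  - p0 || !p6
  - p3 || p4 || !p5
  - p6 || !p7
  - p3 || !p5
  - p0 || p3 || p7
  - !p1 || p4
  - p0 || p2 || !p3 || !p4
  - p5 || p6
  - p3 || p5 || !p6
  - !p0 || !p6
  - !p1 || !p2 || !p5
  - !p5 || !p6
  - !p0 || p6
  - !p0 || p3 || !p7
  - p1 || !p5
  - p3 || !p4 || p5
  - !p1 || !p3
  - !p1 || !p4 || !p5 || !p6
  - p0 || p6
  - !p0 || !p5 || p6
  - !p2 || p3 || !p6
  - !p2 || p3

UNSATISFIABLE

Case p0 = True:
  (!p0 || !p6) forces p6 = False.
  Clause (!p0 || p6) is falsified — contradiction.
Case p0 = False:
  (p0 || !p6) forces p6 = False.
  Clause (p0 || p6) is falsified — contradiction.
Both cases fail, so the formula is unsatisfiable.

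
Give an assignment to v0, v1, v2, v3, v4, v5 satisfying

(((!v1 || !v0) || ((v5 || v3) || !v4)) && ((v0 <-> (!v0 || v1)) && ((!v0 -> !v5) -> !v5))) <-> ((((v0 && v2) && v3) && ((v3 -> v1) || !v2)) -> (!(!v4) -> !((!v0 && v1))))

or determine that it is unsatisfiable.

v0=T, v1=T, v2=T, v3=T, v4=T, v5=F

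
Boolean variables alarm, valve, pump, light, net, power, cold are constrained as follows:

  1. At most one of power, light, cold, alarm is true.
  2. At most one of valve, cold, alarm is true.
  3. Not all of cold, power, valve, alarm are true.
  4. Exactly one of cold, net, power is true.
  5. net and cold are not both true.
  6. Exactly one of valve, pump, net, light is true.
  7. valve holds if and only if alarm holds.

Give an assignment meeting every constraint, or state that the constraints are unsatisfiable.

alarm = False, valve = False, pump = False, light = False, net = True, power = False, cold = False

  (1) {power, light, cold, alarm}: 0 true — at most one ✓
  (2) {valve, cold, alarm}: 0 true — at most one ✓
  (3) {cold, power, valve, alarm}: 0/4 true — not all ✓
  (4) {cold, net, power}: 1 true — exactly one ✓
  (5) net=T, cold=F — not both ✓
  (6) {valve, pump, net, light}: 1 true — exactly one ✓
  (7) valve=F, alarm=F — same ✓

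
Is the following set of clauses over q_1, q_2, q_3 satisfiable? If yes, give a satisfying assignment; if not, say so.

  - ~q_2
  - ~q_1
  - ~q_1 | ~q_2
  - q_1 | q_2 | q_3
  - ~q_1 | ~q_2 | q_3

Unit clause (~q_2) forces q_2 = False.
Unit clause (~q_1) forces q_1 = False.
In (q_1 | q_2 | q_3) only q_3 is left, so q_3 = True.
All clauses satisfied.

q_1: False, q_2: False, q_3: True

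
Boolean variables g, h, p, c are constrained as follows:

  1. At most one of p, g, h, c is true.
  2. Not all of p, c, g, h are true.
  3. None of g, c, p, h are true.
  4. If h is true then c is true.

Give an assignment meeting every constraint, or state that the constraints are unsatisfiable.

g=F; h=F; p=F; c=F

  (1) {p, g, h, c}: 0 true — at most one ✓
  (2) {p, c, g, h}: 0/4 true — not all ✓
  (3) {g, c, p, h}: 0 true — none ✓
  (4) h=F ⇒ c: vacuous ✓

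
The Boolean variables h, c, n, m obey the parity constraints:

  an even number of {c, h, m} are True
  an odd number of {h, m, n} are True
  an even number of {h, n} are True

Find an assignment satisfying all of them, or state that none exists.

h = True, c = False, n = True, m = True

{c, h, m}: 2 true → even ✓
{h, m, n}: 3 true → odd ✓
{h, n}: 2 true → even ✓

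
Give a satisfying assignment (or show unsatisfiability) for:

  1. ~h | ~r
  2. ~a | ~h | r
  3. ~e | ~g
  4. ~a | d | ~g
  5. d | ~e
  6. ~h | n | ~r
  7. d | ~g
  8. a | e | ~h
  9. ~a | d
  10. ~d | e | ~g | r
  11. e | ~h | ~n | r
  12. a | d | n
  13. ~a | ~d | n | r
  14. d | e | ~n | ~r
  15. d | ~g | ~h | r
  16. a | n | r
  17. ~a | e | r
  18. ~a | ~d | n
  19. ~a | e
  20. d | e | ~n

Set e = True.
  then (~e | ~g) forces g = False.
  then (d | ~e) forces d = True.
Set a = False.
Set r = True.
  then (~h | ~r) forces h = False.
Set n = True.
All clauses satisfied.

e = True, a = False, r = True, g = False, n = True, d = True, h = False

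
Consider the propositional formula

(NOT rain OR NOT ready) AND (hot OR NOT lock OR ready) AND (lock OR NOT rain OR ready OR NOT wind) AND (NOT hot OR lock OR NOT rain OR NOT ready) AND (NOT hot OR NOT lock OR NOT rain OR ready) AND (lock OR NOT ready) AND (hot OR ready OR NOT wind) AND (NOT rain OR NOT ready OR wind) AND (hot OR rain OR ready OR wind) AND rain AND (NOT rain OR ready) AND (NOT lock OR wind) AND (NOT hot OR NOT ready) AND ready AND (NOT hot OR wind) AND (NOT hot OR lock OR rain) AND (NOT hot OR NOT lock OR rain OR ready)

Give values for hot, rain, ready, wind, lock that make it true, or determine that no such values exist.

The formula is unsatisfiable.

Case rain = True:
  (NOT rain OR NOT ready) forces ready = False.
  Clause (NOT rain OR ready) is falsified — contradiction.
Case rain = False:
  Clause (rain) is falsified — contradiction.
Both cases fail, so the formula is unsatisfiable.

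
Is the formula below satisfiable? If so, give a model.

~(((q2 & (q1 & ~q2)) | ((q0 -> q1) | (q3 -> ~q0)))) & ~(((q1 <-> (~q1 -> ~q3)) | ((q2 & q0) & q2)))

UNSATISFIABLE

Case q1 = True: the conjunct ~(((q2 & (q1 & ~q2)) | ((q0 -> q1) | (q3 -> ~q0)))) becomes ~(((q2 & ~q2) | True)) = False.
Case q1 = False: the formula simplifies to ~((~q0 | (q3 -> ~q0))) & ~((q3 | ((q2 & q0) & q2))).
  q3 = True: the conjunct ~((q3 | ((q2 & q0) & q2))) becomes ~((True | ((q2 & q0) & q2))) = False.
  q3 = False: the conjunct ~((~q0 | (q3 -> ~q0))) becomes ~((~q0 | True)) = False.
Both cases fail — unsatisfiable.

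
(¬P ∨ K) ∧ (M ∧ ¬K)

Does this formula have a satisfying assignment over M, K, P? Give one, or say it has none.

M=T; K=F; P=F

  ¬P ∨ K = True
    ¬P = True
  M ∧ ¬K = True
    ¬K = True
Both conjuncts True, so the formula holds.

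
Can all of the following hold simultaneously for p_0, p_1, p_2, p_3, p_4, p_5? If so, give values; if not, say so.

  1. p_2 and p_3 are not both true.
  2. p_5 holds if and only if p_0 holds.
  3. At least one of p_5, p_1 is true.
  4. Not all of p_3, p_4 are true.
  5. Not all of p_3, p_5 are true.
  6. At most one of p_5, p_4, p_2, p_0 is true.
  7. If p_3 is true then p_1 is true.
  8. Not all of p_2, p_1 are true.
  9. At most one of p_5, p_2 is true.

p_0=F, p_1=T, p_2=F, p_3=F, p_4=T, p_5=F

  (1) p_2=F, p_3=F — not both ✓
  (2) p_5=F, p_0=F — same ✓
  (3) {p_5, p_1}: 1 true — at least one ✓
  (4) {p_3, p_4}: 1/2 true — not all ✓
  (5) {p_3, p_5}: 0/2 true — not all ✓
  (6) {p_5, p_4, p_2, p_0}: 1 true — at most one ✓
  (7) p_3=F ⇒ p_1: vacuous ✓
  (8) {p_2, p_1}: 1/2 true — not all ✓
  (9) {p_5, p_2}: 0 true — at most one ✓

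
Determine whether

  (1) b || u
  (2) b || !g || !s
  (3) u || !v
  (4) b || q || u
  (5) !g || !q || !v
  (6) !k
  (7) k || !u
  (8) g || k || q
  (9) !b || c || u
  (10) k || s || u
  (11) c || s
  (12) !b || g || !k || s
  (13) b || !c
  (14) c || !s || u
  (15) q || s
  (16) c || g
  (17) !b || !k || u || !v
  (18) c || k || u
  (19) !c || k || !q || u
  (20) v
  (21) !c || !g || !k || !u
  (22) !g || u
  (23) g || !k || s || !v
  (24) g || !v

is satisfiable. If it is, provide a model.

Case v = True:
  (u || !v) forces u = True.
  (!k) forces k = False.
  Clause (k || !u) is falsified — contradiction.
Case v = False:
  Clause (v) is falsified — contradiction.
Both cases fail, so the formula is unsatisfiable.

Unsatisfiable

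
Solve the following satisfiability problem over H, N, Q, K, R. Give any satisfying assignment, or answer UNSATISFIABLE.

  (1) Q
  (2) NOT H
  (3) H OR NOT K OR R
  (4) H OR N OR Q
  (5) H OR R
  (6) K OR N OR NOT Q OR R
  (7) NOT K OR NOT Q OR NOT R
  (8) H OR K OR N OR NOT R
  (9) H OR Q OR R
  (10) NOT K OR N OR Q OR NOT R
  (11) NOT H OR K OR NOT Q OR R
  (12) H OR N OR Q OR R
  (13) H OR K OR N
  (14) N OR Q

Unit clause (Q) forces Q = True.
Unit clause (NOT H) forces H = False.
In (H OR R) only R is left, so R = True.
In (NOT K OR NOT Q OR NOT R) only NOT K is left, so K = False.
In (H OR K OR N OR NOT R) only N is left, so N = True.
All clauses satisfied.

H: False, N: True, Q: True, K: False, R: True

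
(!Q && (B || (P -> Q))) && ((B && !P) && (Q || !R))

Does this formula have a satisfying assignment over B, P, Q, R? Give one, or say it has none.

B=T; P=F; Q=F; R=F

  !Q && (B || (P -> Q)) = True
    !Q = True
    B || (P -> Q) = True
      P -> Q = True
  (B && !P) && (Q || !R) = True
    B && !P = True
      !P = True
    Q || !R = True
      !R = True
Both conjuncts True, so the formula holds.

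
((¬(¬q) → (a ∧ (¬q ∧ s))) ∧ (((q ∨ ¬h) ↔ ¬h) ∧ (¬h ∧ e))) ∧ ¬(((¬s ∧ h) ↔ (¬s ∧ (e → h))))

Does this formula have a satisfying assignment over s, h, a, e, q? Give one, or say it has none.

UNSATISFIABLE

Case h = True: the conjunct ¬h is False.
Case h = False: the formula simplifies to ((¬(¬q) → (a ∧ (¬q ∧ s))) ∧ e) ∧ ¬(¬((¬s ∧ ¬e))).
  e = True: the conjunct ¬(¬((¬s ∧ ¬e))) becomes ¬(¬False) = False.
  e = False: the conjunct e is False.
Both cases fail — unsatisfiable.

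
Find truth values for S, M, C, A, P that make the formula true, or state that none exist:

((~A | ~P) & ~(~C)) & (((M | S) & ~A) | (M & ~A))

S=T, M=T, C=T, A=F, P=F

  (~A | ~P) & ~(~C) = True
    ~A | ~P = True
      ~A = True
      ~P = True
    ~(~C) = True
      ~C = False
  ((M | S) & ~A) | (M & ~A) = True
    (M | S) & ~A = True
      M | S = True
      ~A = True
    M & ~A = True
      ~A = True
Both conjuncts True, so the formula holds.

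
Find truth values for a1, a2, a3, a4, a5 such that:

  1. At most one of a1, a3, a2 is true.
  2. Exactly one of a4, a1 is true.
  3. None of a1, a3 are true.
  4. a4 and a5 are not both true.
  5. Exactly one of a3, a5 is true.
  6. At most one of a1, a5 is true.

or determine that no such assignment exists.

Case a1 = True:
  Constraint (3) is violated (a1=T) — contradiction.
Case a1 = False:
  (2) with a1=F forces a4 = True.
  (3) forces a3 = False.
  (4) with a4=T forces a5 = False.
  Constraint (5) is violated (a3=F, a5=F) — contradiction.
Both cases fail — unsatisfiable.

The formula is unsatisfiable.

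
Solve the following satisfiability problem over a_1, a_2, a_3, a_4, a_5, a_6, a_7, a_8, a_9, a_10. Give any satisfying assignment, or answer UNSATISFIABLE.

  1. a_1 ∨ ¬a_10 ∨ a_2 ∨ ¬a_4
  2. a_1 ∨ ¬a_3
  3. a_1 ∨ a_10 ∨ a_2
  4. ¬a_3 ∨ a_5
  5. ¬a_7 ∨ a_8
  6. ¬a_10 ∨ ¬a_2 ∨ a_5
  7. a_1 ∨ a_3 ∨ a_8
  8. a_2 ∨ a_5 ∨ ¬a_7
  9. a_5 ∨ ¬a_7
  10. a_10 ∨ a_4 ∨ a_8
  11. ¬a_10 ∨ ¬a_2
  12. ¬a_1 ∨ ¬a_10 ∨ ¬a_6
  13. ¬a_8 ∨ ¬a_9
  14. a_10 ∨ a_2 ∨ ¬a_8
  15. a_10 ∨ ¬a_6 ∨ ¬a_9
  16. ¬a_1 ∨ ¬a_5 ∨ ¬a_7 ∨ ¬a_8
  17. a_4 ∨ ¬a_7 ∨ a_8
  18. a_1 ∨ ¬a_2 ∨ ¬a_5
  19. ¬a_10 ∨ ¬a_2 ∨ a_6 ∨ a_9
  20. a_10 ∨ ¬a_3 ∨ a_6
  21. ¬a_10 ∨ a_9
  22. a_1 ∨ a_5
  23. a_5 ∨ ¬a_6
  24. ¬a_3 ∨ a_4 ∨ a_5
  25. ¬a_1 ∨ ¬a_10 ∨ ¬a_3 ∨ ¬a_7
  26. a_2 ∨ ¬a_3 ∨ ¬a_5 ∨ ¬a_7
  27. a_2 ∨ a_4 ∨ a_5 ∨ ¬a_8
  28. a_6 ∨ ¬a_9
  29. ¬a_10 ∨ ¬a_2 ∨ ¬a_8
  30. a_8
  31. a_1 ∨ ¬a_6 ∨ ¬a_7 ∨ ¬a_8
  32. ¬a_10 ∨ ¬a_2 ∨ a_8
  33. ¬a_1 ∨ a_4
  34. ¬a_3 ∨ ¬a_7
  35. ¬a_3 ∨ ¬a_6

a_1: True; a_2: True; a_3: False; a_4: True; a_5: True; a_6: True; a_7: False; a_8: True; a_9: False; a_10: False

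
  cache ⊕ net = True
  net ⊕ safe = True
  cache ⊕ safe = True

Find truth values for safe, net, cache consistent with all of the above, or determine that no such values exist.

Adding constraints 1, 2, 3 mod 2: every variable appears an even number of times on the left, so the left side is 0.
But the right sides sum to 1 (mod 2). 0 ≠ 1 — the system is inconsistent.

UNSATISFIABLE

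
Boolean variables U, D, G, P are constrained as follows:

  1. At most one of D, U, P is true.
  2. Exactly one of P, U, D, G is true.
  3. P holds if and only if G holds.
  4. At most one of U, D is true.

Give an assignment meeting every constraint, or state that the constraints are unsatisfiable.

U = True; D = False; G = False; P = False

  (1) {D, U, P}: 1 true — at most one ✓
  (2) {P, U, D, G}: 1 true — exactly one ✓
  (3) P=F, G=F — same ✓
  (4) {U, D}: 1 true — at most one ✓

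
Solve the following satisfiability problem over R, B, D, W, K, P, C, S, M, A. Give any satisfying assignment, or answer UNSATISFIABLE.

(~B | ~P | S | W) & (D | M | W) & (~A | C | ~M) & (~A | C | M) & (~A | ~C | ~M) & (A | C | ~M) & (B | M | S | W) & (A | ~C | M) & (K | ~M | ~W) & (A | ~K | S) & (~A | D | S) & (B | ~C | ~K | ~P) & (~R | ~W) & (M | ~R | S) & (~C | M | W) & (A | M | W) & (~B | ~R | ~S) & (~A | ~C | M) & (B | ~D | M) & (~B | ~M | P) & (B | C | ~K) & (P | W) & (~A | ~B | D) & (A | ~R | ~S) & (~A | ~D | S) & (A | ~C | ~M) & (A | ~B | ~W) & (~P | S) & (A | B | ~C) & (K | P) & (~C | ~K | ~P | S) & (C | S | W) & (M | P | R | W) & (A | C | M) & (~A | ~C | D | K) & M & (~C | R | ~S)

Unsatisfiable — no assignment works.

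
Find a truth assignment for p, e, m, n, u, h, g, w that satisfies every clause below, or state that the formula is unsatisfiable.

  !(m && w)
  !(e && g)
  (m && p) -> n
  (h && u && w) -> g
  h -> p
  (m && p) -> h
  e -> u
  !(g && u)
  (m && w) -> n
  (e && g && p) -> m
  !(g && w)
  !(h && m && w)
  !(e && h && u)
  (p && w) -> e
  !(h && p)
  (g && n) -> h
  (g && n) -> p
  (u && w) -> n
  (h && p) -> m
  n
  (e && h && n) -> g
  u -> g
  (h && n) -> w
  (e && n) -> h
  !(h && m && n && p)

Unit clause (n) forces n = True.
Set p = True.
  then (!h || !p) forces h = False.
  then (!e || h || !n) forces e = False.
  then (e || !p || !w) forces w = False.
  then (h || !m || !p) forces m = False.
  then (!g || h || !n) forces g = False.
  then (g || !u) forces u = False.
All clauses satisfied.

p = True; e = False; m = False; n = True; u = False; h = False; g = False; w = False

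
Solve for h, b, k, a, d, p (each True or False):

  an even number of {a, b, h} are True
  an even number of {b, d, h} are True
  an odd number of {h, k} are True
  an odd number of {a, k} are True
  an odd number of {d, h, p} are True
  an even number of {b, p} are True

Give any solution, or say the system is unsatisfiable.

UNSATISFIABLE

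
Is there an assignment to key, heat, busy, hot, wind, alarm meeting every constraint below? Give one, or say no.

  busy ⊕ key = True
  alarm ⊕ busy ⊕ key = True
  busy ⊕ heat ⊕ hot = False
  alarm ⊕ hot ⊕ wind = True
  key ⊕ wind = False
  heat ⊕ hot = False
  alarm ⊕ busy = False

key=T, heat=F, busy=F, hot=F, wind=T, alarm=F

busy ⊕ key = F ⊕ T = True ✓
alarm ⊕ busy ⊕ key = F ⊕ F ⊕ T = True ✓
busy ⊕ heat ⊕ hot = F ⊕ F ⊕ F = False ✓
alarm ⊕ hot ⊕ wind = F ⊕ F ⊕ T = True ✓
key ⊕ wind = T ⊕ T = False ✓
heat ⊕ hot = F ⊕ F = False ✓
alarm ⊕ busy = F ⊕ F = False ✓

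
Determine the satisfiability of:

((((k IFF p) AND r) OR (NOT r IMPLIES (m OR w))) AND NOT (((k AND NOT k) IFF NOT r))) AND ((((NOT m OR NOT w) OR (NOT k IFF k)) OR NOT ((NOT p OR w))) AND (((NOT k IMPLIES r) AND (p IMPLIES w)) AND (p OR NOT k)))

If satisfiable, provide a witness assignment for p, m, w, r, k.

p = True; m = False; w = True; r = False; k = True

  (((k IFF p) AND r) OR (NOT r IMPLIES (m OR w))) AND NOT (((k AND NOT k) IFF NOT r)) = True
    ((k IFF p) AND r) OR (NOT r IMPLIES (m OR w)) = True
      (k IFF p) AND r = False
        k IFF p = True
      NOT r IMPLIES (m OR w) = True
        NOT r = True
        m OR w = True
    NOT (((k AND NOT k) IFF NOT r)) = True
      (k AND NOT k) IFF NOT r = False
        k AND NOT k = False
          NOT k = False
        NOT r = True
  (((NOT m OR NOT w) OR (NOT k IFF k)) OR NOT ((NOT p OR w))) AND (((NOT k IMPLIES r) AND (p IMPLIES w)) AND (p OR NOT k)) = True
    ((NOT m OR NOT w) OR (NOT k IFF k)) OR NOT ((NOT p OR w)) = True
      (NOT m OR NOT w) OR (NOT k IFF k) = True
        NOT m OR NOT w = True
          NOT m = True
          NOT w = False
        NOT k IFF k = False
          NOT k = False
      NOT ((NOT p OR w)) = False
        NOT p OR w = True
          NOT p = False
    ((NOT k IMPLIES r) AND (p IMPLIES w)) AND (p OR NOT k) = True
      (NOT k IMPLIES r) AND (p IMPLIES w) = True
        NOT k IMPLIES r = True
          NOT k = False
        p IMPLIES w = True
      p OR NOT k = True
        NOT k = False
Both conjuncts True, so the formula holds.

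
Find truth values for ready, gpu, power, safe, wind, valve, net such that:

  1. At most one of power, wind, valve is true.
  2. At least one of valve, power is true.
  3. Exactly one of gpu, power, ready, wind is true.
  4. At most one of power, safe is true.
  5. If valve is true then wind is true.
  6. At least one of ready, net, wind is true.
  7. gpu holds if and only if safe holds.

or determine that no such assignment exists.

ready: False, gpu: False, power: True, safe: False, wind: False, valve: False, net: True

  (1) {power, wind, valve}: 1 true — at most one ✓
  (2) {valve, power}: 1 true — at least one ✓
  (3) {gpu, power, ready, wind}: 1 true — exactly one ✓
  (4) {power, safe}: 1 true — at most one ✓
  (5) valve=F ⇒ wind: vacuous ✓
  (6) {ready, net, wind}: 1 true — at least one ✓
  (7) gpu=F, safe=F — same ✓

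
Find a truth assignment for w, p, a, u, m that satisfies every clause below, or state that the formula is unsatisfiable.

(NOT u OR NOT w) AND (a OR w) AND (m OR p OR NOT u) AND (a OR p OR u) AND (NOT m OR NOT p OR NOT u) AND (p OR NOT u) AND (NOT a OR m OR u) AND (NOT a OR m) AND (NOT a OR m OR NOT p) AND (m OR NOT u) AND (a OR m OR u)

Set w = False.
  then (a OR w) forces a = True.
  then (NOT a OR m) forces m = True.
Set p = False.
  then (p OR NOT u) forces u = False.
All clauses satisfied.

w: False, p: False, a: True, u: False, m: True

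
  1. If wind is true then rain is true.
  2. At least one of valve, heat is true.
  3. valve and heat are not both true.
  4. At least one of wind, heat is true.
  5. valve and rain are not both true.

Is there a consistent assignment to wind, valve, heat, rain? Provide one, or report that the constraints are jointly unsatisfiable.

wind = True, valve = False, heat = True, rain = True

  (1) wind=T ⇒ rain: T ✓
  (2) {valve, heat}: 1 true — at least one ✓
  (3) valve=F, heat=T — not both ✓
  (4) {wind, heat}: 2 true — at least one ✓
  (5) valve=F, rain=T — not both ✓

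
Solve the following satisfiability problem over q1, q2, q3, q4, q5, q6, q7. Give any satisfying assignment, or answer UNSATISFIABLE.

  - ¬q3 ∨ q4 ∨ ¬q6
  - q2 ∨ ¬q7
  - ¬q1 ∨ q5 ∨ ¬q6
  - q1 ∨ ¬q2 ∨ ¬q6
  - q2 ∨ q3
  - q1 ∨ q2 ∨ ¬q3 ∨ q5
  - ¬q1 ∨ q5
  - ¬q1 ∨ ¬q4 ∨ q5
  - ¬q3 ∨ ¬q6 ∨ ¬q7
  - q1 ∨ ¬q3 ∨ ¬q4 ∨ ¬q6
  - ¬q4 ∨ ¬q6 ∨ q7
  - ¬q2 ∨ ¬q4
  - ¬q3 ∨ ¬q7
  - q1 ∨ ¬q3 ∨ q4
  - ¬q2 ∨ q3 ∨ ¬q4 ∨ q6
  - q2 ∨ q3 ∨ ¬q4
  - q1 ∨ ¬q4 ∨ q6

Set q1 = True.
  then (¬q1 ∨ q5) forces q5 = True.
Set q2 = True.
  then (¬q2 ∨ ¬q4) forces q4 = False.
Set q3 = True.
  then (¬q3 ∨ q4 ∨ ¬q6) forces q6 = False.
  then (¬q3 ∨ ¬q7) forces q7 = False.
All clauses satisfied.

q1: True, q2: True, q3: True, q4: False, q5: True, q6: False, q7: False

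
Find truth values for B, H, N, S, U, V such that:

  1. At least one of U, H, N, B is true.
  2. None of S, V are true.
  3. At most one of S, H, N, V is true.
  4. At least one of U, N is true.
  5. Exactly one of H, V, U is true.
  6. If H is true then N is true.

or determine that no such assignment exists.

B = True, H = False, N = False, S = False, U = True, V = False

  (1) {U, H, N, B}: 2 true — at least one ✓
  (2) {S, V}: 0 true — none ✓
  (3) {S, H, N, V}: 0 true — at most one ✓
  (4) {U, N}: 1 true — at least one ✓
  (5) {H, V, U}: 1 true — exactly one ✓
  (6) H=F ⇒ N: vacuous ✓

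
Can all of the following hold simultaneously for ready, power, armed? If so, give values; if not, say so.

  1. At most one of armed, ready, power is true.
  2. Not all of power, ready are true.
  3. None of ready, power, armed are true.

ready=F; power=F; armed=F

  (1) {armed, ready, power}: 0 true — at most one ✓
  (2) {power, ready}: 0/2 true — not all ✓
  (3) {ready, power, armed}: 0 true — none ✓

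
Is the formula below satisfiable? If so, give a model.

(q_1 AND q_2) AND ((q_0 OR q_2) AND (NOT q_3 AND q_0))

q_0=T; q_1=T; q_2=T; q_3=F

  q_1 AND q_2 = True
  (q_0 OR q_2) AND (NOT q_3 AND q_0) = True
    q_0 OR q_2 = True
    NOT q_3 AND q_0 = True
      NOT q_3 = True
Both conjuncts True, so the formula holds.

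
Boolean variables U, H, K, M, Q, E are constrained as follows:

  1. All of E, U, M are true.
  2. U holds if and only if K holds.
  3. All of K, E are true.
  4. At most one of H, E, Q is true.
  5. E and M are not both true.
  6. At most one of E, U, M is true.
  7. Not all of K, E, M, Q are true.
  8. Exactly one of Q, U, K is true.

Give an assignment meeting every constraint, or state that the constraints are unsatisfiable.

Unsatisfiable — no assignment works.

Case U = True:
  (1) forces E = True.
  Constraint (6) is violated (E=T, U=T) — contradiction.
Case U = False:
  Constraint (1) is violated (U=F) — contradiction.
Both cases fail — unsatisfiable.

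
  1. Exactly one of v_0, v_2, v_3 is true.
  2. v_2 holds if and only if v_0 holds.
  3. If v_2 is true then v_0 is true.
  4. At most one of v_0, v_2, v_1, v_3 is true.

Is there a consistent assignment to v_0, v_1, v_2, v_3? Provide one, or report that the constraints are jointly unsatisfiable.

v_0=F, v_1=F, v_2=F, v_3=T

  (1) {v_0, v_2, v_3}: 1 true — exactly one ✓
  (2) v_2=F, v_0=F — same ✓
  (3) v_2=F ⇒ v_0: vacuous ✓
  (4) {v_0, v_2, v_1, v_3}: 1 true — at most one ✓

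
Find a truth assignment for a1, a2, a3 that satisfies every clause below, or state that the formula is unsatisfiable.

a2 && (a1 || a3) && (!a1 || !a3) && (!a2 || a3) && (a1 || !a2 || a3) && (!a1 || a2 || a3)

a1 = False, a2 = True, a3 = True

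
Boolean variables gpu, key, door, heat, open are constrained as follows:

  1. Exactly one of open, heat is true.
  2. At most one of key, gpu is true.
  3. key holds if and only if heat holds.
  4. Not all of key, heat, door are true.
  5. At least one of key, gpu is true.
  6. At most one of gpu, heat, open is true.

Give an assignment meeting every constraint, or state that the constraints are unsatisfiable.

gpu = False, key = True, door = False, heat = True, open = False

  (1) {open, heat}: 1 true — exactly one ✓
  (2) {key, gpu}: 1 true — at most one ✓
  (3) key=T, heat=T — same ✓
  (4) {key, heat, door}: 2/3 true — not all ✓
  (5) {key, gpu}: 1 true — at least one ✓
  (6) {gpu, heat, open}: 1 true — at most one ✓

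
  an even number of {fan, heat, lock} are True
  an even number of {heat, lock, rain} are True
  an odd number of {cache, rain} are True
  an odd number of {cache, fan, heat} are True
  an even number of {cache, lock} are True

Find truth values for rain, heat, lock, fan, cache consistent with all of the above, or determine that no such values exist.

Adding constraints 1, 4, 5 mod 2: every variable appears an even number of times on the left, so the left side is 0.
But the right sides sum to 1 (mod 2). 0 ≠ 1 — the system is inconsistent.

No satisfying assignment exists.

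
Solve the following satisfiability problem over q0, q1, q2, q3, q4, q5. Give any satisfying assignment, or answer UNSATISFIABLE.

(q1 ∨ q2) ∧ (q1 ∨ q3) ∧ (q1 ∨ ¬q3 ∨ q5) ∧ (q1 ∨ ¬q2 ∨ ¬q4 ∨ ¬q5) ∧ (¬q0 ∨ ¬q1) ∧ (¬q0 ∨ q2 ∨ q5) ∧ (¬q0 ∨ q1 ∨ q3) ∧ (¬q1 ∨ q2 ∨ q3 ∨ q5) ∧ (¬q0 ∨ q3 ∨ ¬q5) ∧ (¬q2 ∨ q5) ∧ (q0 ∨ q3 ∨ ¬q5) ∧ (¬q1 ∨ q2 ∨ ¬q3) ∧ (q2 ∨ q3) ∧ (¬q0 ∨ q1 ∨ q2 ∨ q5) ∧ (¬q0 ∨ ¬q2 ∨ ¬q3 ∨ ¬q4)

q0 = False, q1 = True, q2 = True, q3 = True, q4 = True, q5 = True

Set q0 = False.
Set q1 = True.
Try q2 = False:
  (¬q1 ∨ q2 ∨ ¬q3) forces q3 = False.
  clause (q2 ∨ q3) is falsified — backtrack.
So q2 = True.
  then (¬q2 ∨ q5) forces q5 = True.
  then (q0 ∨ q3 ∨ ¬q5) forces q3 = True.
Set q4 = True.
All clauses satisfied.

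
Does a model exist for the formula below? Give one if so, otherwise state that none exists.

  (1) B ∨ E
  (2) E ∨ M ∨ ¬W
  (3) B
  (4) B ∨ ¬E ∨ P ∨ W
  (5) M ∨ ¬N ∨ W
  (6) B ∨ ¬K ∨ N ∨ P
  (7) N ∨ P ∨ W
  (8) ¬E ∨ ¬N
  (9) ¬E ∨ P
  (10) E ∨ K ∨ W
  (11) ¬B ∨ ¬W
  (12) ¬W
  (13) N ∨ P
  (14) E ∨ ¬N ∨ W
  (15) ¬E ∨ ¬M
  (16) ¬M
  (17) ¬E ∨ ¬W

Unit clause (B) forces B = True.
In (¬B ∨ ¬W) only ¬W is left, so W = False.
Unit clause (¬M) forces M = False.
In (M ∨ ¬N ∨ W) only ¬N is left, so N = False.
In (N ∨ P ∨ W) only P is left, so P = True.
Set E = True.
Set K = False.
All clauses satisfied.

P=T, E=T, K=F, N=F, B=T, W=F, M=F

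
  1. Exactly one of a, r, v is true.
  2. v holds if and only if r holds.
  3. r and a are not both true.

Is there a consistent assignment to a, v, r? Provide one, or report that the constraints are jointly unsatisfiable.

a = True; v = False; r = False

  (1) {a, r, v}: 1 true — exactly one ✓
  (2) v=F, r=F — same ✓
  (3) r=F, a=T — not both ✓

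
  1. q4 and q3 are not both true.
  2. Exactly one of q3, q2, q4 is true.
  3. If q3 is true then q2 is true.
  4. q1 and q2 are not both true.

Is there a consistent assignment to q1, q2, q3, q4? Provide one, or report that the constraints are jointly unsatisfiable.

q1 = False; q2 = False; q3 = False; q4 = True

  (1) q4=T, q3=F — not both ✓
  (2) {q3, q2, q4}: 1 true — exactly one ✓
  (3) q3=F ⇒ q2: vacuous ✓
  (4) q1=F, q2=F — not both ✓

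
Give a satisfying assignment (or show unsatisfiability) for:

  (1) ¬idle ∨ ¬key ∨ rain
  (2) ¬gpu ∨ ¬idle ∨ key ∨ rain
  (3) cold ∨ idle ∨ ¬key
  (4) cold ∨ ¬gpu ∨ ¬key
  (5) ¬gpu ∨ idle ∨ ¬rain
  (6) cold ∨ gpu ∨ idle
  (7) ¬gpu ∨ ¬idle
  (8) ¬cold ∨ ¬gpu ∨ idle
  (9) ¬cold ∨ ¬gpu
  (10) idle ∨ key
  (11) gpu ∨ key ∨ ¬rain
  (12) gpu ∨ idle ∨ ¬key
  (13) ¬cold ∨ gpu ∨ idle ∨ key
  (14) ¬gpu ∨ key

Set gpu = False.
Try idle = False:
  (cold ∨ gpu ∨ idle) forces cold = True.
  (idle ∨ key) forces key = True.
  clause (gpu ∨ idle ∨ ¬key) is falsified — backtrack.
So idle = True.
Set key = False.
  then (gpu ∨ key ∨ ¬rain) forces rain = False.
Set cold = True.
All clauses satisfied.

gpu = False, idle = True, key = False, cold = True, rain = False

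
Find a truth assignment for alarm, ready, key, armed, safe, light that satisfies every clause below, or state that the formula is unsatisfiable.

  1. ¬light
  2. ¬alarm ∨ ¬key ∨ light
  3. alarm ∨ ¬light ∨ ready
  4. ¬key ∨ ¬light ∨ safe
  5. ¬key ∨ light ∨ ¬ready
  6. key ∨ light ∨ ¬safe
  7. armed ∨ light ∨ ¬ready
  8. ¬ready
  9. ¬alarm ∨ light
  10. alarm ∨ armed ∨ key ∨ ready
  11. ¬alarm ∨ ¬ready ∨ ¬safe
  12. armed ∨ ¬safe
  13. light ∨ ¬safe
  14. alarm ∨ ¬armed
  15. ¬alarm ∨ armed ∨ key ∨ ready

alarm=F, ready=F, key=T, armed=F, safe=F, light=F

Unit clause (¬light) forces light = False.
Unit clause (¬ready) forces ready = False.
In (¬alarm ∨ light) only ¬alarm is left, so alarm = False.
In (light ∨ ¬safe) only ¬safe is left, so safe = False.
In (alarm ∨ ¬armed) only ¬armed is left, so armed = False.
In (alarm ∨ armed ∨ key ∨ ready) only key is left, so key = True.
All clauses satisfied.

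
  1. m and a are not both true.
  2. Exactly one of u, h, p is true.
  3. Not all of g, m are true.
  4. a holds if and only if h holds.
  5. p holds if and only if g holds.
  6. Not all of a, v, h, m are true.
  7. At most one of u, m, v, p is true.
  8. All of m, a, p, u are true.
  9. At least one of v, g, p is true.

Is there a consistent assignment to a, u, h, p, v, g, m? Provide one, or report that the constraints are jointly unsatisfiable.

Case a = True:
  (1) with a=T forces m = False.
  Constraint (8) is violated (m=F) — contradiction.
Case a = False:
  Constraint (8) is violated (a=F) — contradiction.
Both cases fail — unsatisfiable.

UNSATISFIABLE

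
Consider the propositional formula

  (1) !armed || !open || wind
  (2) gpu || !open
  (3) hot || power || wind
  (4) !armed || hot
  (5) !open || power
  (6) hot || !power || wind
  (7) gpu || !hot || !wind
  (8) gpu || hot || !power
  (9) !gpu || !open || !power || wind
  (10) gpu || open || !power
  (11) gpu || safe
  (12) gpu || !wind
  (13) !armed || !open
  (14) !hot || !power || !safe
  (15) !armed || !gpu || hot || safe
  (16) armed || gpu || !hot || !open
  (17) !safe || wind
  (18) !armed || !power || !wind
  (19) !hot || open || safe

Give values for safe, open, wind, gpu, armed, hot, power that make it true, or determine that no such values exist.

Set safe = True.
  then (!safe || wind) forces wind = True.
  then (gpu || !wind) forces gpu = True.
Set open = False.
Set armed = False.
Set hot = False.
Set power = False.
All clauses satisfied.

safe: True, open: False, wind: True, gpu: True, armed: False, hot: False, power: False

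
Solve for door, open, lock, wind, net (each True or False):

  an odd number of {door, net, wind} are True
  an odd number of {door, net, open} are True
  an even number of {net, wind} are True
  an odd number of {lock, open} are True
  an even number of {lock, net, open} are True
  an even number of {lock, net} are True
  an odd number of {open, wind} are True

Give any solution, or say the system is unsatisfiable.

Unsatisfiable — no assignment works.

Adding constraints 1, 2, 3, 4, 6 mod 2: every variable appears an even number of times on the left, so the left side is 0.
But the right sides sum to 1 (mod 2). 0 ≠ 1 — the system is inconsistent.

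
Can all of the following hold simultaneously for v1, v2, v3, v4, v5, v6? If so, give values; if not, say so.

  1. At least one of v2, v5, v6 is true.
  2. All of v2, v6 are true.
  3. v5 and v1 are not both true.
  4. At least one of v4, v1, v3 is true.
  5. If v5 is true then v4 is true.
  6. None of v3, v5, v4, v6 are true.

Case v6 = True:
  Constraint (6) is violated (v6=T) — contradiction.
Case v6 = False:
  Constraint (2) is violated (v6=F) — contradiction.
Both cases fail — unsatisfiable.

UNSATISFIABLE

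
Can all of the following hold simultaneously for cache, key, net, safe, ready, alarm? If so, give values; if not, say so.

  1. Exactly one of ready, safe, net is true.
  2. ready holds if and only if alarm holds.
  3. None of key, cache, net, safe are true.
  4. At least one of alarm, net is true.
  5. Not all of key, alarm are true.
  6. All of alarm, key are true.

The formula is unsatisfiable.

Case key = True:
  Constraint (3) is violated (key=T) — contradiction.
Case key = False:
  Constraint (6) is violated (key=F) — contradiction.
Both cases fail — unsatisfiable.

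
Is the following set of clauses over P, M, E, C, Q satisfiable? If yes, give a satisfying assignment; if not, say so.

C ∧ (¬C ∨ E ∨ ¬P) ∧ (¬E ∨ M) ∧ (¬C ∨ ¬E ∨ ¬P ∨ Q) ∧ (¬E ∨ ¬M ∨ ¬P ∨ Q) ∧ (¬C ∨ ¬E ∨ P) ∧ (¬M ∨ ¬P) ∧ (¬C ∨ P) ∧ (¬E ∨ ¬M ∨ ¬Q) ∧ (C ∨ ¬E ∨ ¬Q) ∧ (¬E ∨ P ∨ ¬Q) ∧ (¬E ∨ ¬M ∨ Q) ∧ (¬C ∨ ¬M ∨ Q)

Unsatisfiable — no assignment works.

Case C = True:
  (¬C ∨ P) forces P = True.
  (¬C ∨ E ∨ ¬P) forces E = True.
  (¬E ∨ M) forces M = True.
  Clause (¬M ∨ ¬P) is falsified — contradiction.
Case C = False:
  Clause (C) is falsified — contradiction.
Both cases fail, so the formula is unsatisfiable.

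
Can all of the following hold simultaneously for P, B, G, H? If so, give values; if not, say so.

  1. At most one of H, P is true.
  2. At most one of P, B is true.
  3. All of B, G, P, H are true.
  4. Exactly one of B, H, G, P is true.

Unsatisfiable — no assignment works.

Case G = True:
  (3) forces B = True.
  Constraint (4) is violated (B=T, G=T) — contradiction.
Case G = False:
  Constraint (3) is violated (G=F) — contradiction.
Both cases fail — unsatisfiable.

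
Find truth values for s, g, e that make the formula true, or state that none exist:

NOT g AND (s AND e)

s = True, g = False, e = True

  NOT g = True
  s AND e = True
Both conjuncts True, so the formula holds.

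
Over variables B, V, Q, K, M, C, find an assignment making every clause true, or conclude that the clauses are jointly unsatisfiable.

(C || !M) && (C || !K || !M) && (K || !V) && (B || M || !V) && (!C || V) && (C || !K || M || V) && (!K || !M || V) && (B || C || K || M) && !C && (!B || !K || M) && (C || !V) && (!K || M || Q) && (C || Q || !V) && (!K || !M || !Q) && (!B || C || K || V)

Case C = True:
  Clause (!C) is falsified — contradiction.
Case C = False:
  (C || !M) forces M = False.
  (C || !V) forces V = False.
  (C || !K || M || V) forces K = False.
  (B || C || K || M) forces B = True.
  Clause (!B || C || K || V) is falsified — contradiction.
Both cases fail, so the formula is unsatisfiable.

No satisfying assignment exists.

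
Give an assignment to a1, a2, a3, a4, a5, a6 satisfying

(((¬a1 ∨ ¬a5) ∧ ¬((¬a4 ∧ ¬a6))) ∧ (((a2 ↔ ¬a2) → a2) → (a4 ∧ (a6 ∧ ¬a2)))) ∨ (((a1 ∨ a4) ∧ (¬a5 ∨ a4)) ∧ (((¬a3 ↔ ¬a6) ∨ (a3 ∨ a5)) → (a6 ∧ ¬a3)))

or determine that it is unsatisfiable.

a1 = True; a2 = True; a3 = False; a4 = False; a5 = False; a6 = True

  (((¬a1 ∨ ¬a5) ∧ ¬((¬a4 ∧ ¬a6))) ∧ (((a2 ↔ ¬a2) → a2) → (a4 ∧ (a6 ∧ ¬a2)))) ∨ (((a1 ∨ a4) ∧ (¬a5 ∨ a4)) ∧ (((¬a3 ↔ ¬a6) ∨ (a3 ∨ a5)) → (a6 ∧ ¬a3))) = True
    ((¬a1 ∨ ¬a5) ∧ ¬((¬a4 ∧ ¬a6))) ∧ (((a2 ↔ ¬a2) → a2) → (a4 ∧ (a6 ∧ ¬a2))) = False
      (¬a1 ∨ ¬a5) ∧ ¬((¬a4 ∧ ¬a6)) = True
        ¬a1 ∨ ¬a5 = True
          ¬a1 = False
          ¬a5 = True
        ¬((¬a4 ∧ ¬a6)) = True
          ¬a4 ∧ ¬a6 = False
            ¬a4 = True
            ¬a6 = False
      ((a2 ↔ ¬a2) → a2) → (a4 ∧ (a6 ∧ ¬a2)) = False
        (a2 ↔ ¬a2) → a2 = True
          a2 ↔ ¬a2 = False
            ¬a2 = False
        a4 ∧ (a6 ∧ ¬a2) = False
          a6 ∧ ¬a2 = False
            ¬a2 = False
    ((a1 ∨ a4) ∧ (¬a5 ∨ a4)) ∧ (((¬a3 ↔ ¬a6) ∨ (a3 ∨ a5)) → (a6 ∧ ¬a3)) = True
      (a1 ∨ a4) ∧ (¬a5 ∨ a4) = True
        a1 ∨ a4 = True
        ¬a5 ∨ a4 = True
          ¬a5 = True
      ((¬a3 ↔ ¬a6) ∨ (a3 ∨ a5)) → (a6 ∧ ¬a3) = True
        (¬a3 ↔ ¬a6) ∨ (a3 ∨ a5) = False
          ¬a3 ↔ ¬a6 = False
            ¬a3 = True
            ¬a6 = False
          a3 ∨ a5 = False
        a6 ∧ ¬a3 = True
          ¬a3 = True
The formula evaluates to True.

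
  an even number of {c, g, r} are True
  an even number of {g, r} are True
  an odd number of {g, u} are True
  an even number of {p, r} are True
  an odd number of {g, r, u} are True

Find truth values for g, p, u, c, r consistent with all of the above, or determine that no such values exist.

g: False, p: False, u: True, c: False, r: False

{c, g, r}: 0 true → even ✓
{g, r}: 0 true → even ✓
{g, u}: 1 true → odd ✓
{p, r}: 0 true → even ✓
{g, r, u}: 1 true → odd ✓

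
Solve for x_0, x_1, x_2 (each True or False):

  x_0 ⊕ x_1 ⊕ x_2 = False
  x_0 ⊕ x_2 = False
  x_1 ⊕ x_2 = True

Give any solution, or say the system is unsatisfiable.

x_0=T, x_1=F, x_2=T

x_0 ⊕ x_1 ⊕ x_2 = T ⊕ F ⊕ T = False ✓
x_0 ⊕ x_2 = T ⊕ T = False ✓
x_1 ⊕ x_2 = F ⊕ T = True ✓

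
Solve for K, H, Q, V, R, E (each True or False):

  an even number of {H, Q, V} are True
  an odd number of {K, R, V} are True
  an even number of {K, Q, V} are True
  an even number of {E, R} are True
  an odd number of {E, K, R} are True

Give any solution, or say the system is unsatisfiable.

K: True, H: True, Q: True, V: False, R: False, E: False

{H, Q, V}: 2 true → even ✓
{K, R, V}: 1 true → odd ✓
{K, Q, V}: 2 true → even ✓
{E, R}: 0 true → even ✓
{E, K, R}: 1 true → odd ✓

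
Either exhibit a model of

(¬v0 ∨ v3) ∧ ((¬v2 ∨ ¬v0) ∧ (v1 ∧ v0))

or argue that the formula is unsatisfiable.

v0=T, v1=T, v2=F, v3=T

  ¬v0 ∨ v3 = True
    ¬v0 = False
  (¬v2 ∨ ¬v0) ∧ (v1 ∧ v0) = True
    ¬v2 ∨ ¬v0 = True
      ¬v2 = True
      ¬v0 = False
    v1 ∧ v0 = True
Both conjuncts True, so the formula holds.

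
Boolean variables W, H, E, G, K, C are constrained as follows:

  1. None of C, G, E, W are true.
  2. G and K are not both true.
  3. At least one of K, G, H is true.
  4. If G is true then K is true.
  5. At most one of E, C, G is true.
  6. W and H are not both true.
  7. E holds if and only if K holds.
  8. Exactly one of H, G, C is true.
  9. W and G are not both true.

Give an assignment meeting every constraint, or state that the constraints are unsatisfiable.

W=F, H=T, E=F, G=F, K=F, C=F

  (1) {C, G, E, W}: 0 true — none ✓
  (2) G=F, K=F — not both ✓
  (3) {K, G, H}: 1 true — at least one ✓
  (4) G=F ⇒ K: vacuous ✓
  (5) {E, C, G}: 0 true — at most one ✓
  (6) W=F, H=T — not both ✓
  (7) E=F, K=F — same ✓
  (8) {H, G, C}: 1 true — exactly one ✓
  (9) W=F, G=F — not both ✓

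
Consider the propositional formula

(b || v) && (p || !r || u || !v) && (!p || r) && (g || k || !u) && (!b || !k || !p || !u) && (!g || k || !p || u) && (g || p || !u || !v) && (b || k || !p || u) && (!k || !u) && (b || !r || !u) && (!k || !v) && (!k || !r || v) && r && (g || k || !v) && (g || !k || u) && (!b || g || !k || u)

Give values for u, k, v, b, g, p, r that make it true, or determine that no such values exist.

u = False; k = False; v = False; b = True; g = True; p = False; r = True

Unit clause (r) forces r = True.
Set u = False.
Try k = True:
  (!k || !v) forces v = False.
  clause (!k || !r || v) is falsified — backtrack.
So k = False.
Try v = True:
  (p || !r || u || !v) forces p = True.
  (!g || k || !p || u) forces g = False.
  clause (g || k || !v) is falsified — backtrack.
So v = False.
  then (b || v) forces b = True.
Set g = True.
  then (!g || k || !p || u) forces p = False.
All clauses satisfied.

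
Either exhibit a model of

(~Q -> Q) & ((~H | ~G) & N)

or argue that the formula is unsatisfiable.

G=T, N=T, H=F, Q=T

  ~Q -> Q = True
    ~Q = False
  (~H | ~G) & N = True
    ~H | ~G = True
      ~H = True
      ~G = False
Both conjuncts True, so the formula holds.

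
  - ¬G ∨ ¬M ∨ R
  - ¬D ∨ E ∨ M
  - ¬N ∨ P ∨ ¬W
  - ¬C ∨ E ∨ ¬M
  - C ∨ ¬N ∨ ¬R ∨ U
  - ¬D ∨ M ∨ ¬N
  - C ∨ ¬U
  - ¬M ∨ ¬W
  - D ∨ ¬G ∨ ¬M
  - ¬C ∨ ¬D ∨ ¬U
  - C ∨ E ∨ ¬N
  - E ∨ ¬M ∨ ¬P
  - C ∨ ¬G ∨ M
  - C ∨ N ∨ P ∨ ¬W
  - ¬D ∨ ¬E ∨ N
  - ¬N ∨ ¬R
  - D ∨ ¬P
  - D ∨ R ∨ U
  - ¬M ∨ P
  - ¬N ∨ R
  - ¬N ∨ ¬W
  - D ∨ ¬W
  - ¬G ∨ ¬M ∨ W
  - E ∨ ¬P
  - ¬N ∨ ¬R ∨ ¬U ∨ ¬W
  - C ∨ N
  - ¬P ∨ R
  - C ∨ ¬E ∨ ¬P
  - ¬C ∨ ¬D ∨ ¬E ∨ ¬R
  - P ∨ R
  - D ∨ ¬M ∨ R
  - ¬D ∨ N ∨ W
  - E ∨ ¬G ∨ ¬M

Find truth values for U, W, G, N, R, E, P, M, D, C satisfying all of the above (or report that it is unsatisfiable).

U = False; W = False; G = False; N = False; R = True; E = False; P = False; M = False; D = False; C = True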